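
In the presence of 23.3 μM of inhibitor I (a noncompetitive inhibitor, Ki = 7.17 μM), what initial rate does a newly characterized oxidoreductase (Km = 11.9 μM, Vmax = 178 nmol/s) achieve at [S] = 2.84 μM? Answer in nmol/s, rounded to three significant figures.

8.07 nmol/s

α = 1 + [I]/Ki = 1 + 23.3/7.17 = 4.250.
For a noncompetitive inhibitor, Vmax is reduced to Vmax/α while Km is unchanged: Km,app = 11.9 μM, Vmax,app = 41.9 nmol/s.
v = Vmax,app·[S]/(Km,app + [S]) = 41.9 × 2.84/(11.9 + 2.84) = 8.07 nmol/s.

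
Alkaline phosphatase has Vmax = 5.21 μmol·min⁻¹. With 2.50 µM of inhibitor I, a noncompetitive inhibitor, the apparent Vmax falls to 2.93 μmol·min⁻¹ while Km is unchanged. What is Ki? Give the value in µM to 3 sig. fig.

Noncompetitive: Vmax,app = Vmax/α with α = 1 + [I]/Ki.
α = Vmax/Vmax,app = 5.21/2.93 = 1.778.
Since α = 1 + [I]/Ki, [I]/Ki = 1.778 − 1 = 0.7782 and Ki = 2.50/0.7782 = 3.21 µM.

3.21 µM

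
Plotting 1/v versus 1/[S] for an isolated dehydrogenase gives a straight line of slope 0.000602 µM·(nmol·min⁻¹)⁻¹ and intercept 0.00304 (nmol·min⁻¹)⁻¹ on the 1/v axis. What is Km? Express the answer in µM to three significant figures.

y-intercept = 1/Vmax ⇒ Vmax = 329 nmol·min⁻¹; slope = Km/Vmax ⇒ Km = slope × Vmax.
Km = 0.000602 × 329 = 0.198 µM.

0.198 µM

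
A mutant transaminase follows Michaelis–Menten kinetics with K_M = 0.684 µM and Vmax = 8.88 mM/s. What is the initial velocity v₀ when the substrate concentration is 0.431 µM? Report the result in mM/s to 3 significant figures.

[S]/(Km+[S]) = 0.431/1.115 = 0.3865, the fractional saturation.
v = 0.3865 × Vmax = 0.3865 × 8.88 = 3.43 mM/s.

3.43 mM/s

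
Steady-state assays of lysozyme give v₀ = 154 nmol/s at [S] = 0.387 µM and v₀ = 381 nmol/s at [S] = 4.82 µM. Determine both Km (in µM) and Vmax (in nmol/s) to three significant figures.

Km = 0.712 µM; Vmax = 437 nmol/s

In reciprocal form, 1/v = (Km/Vmax)·(1/[S]) + 1/Vmax. The two points give (1/[S], 1/v) = (2.584, 0.006494) and (0.2075, 0.002625).
Slope = (0.006494 − 0.002625)/(2.584 − 0.2075) = 0.001628; intercept = 0.006494 − 0.001628×2.584 = 0.002287.
Vmax = 1/intercept = 437 nmol/s; Km = slope × Vmax = 0.001628 × 437 = 0.712 µM.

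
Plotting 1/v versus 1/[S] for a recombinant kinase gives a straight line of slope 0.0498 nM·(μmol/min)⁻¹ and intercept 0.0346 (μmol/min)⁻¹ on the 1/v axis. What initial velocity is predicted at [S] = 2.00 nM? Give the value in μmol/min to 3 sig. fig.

The y-intercept is 1/Vmax, so Vmax = 1/0.0346 = 28.9 μmol/min.
The slope is Km/Vmax, so Km = 0.0498 × 28.9 = 1.44 nM.
Then v = 28.9 × 2.00/(1.44 + 2.00) = 16.8 μmol/min.

16.8 μmol/min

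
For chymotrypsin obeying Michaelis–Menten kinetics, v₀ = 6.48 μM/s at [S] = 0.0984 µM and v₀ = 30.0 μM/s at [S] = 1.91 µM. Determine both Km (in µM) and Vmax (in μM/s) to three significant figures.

Km = 0.469 µM; Vmax = 37.4 μM/s

In reciprocal form, 1/v = (Km/Vmax)·(1/[S]) + 1/Vmax. The two points give (1/[S], 1/v) = (10.16, 0.1543) and (0.5236, 0.03333).
Slope = (0.1543 − 0.03333)/(10.16 − 0.5236) = 0.01255; intercept = 0.1543 − 0.01255×10.16 = 0.02676.
Vmax = 1/intercept = 37.4 μM/s; Km = slope × Vmax = 0.01255 × 37.4 = 0.469 µM.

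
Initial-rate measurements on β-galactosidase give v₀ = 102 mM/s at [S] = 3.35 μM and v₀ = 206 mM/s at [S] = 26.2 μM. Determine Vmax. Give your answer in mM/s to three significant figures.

In reciprocal form, 1/v = (Km/Vmax)·(1/[S]) + 1/Vmax. The two points give (1/[S], 1/v) = (0.2985, 0.009804) and (0.03817, 0.004854).
Slope = (0.009804 − 0.004854)/(0.2985 − 0.03817) = 0.01901; intercept = 0.009804 − 0.01901×0.2985 = 0.004129.
Vmax = 1/intercept = 242 mM/s; Km = slope × Vmax = 0.01901 × 242 = 4.60 μM.

242 mM/s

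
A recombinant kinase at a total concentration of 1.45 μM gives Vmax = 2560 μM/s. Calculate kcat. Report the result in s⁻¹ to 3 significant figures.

kcat = Vmax/[E]total = 2560 μM/s / 1.45 μM = 1770 s⁻¹.

1770 s⁻¹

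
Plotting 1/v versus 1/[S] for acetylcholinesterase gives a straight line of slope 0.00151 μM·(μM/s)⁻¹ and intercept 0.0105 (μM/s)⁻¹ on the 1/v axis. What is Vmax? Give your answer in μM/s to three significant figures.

The y-intercept of a Lineweaver–Burk plot equals 1/Vmax, so Vmax = 1/0.0105 = 95.2 μM/s.

95.2 μM/s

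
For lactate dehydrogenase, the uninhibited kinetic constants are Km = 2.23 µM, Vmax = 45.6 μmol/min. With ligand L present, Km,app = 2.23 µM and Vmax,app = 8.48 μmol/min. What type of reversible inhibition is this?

noncompetitive

Vmax decreases (45.6 → 8.48 μmol/min) while Km is unchanged — pure noncompetitive inhibition.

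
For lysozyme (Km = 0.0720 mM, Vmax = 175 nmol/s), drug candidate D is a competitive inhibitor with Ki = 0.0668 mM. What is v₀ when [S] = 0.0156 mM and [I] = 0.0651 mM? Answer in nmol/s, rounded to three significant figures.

With α = 1 + [I]/Ki = 1 + 0.0651/0.0668 = 1.975, the competitive rate law is v = Vmax[S] / (αKm + [S]).
v = 175×0.0156 / (1.975×0.0720 + 0.0156) = 2.730/0.1578 = 17.3 nmol/s.

17.3 nmol/s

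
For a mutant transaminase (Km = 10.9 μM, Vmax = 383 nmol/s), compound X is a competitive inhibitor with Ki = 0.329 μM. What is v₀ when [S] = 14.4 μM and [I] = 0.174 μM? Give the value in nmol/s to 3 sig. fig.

178 nmol/s

With α = 1 + [I]/Ki = 1 + 0.174/0.329 = 1.529, the competitive rate law is v = Vmax[S] / (αKm + [S]).
v = 383×14.4 / (1.529×10.9 + 14.4) = 5515/31.06 = 178 nmol/s.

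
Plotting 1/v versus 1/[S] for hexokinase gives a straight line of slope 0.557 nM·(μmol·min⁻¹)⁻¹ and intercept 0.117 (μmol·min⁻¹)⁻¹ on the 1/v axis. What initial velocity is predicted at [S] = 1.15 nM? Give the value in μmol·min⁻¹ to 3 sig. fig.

The y-intercept is 1/Vmax, so Vmax = 1/0.117 = 8.55 μmol·min⁻¹.
The slope is Km/Vmax, so Km = 0.557 × 8.55 = 4.76 nM.
Then v = 8.55 × 1.15/(4.76 + 1.15) = 1.66 μmol·min⁻¹.

1.66 μmol·min⁻¹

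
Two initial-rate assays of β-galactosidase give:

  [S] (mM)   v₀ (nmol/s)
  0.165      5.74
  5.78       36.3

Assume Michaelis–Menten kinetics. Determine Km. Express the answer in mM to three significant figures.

1.07 mM

From v = Vmax[S]/(Km+[S]), each point gives Vmax = v(Km+[S])/[S].
Equating: 5.74(Km+0.165)/0.165 = 36.3(Km+5.78)/5.78.
34.79·Km + 5.74 = 6.280·Km + 36.3, so (34.79 − 6.280)·Km = 36.3 − 5.74.
Km = 30.56/28.51 = 1.07 mM; then Vmax = 5.74(1.07+0.165)/0.165 = 43.0 nmol/s.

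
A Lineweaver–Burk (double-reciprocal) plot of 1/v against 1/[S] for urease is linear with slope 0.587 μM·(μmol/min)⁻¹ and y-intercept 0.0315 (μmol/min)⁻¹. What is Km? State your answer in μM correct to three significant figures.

18.6 μM

y-intercept = 1/Vmax ⇒ Vmax = 31.7 μmol/min; slope = Km/Vmax ⇒ Km = slope × Vmax.
Km = 0.587 × 31.7 = 18.6 μM.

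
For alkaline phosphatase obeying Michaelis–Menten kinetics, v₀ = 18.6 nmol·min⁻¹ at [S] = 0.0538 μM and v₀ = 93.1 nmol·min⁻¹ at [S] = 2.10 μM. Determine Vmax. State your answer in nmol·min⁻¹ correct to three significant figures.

From v = Vmax[S]/(Km+[S]), each point gives Vmax = v(Km+[S])/[S].
Equating: 18.6(Km+0.0538)/0.0538 = 93.1(Km+2.10)/2.10.
345.7·Km + 18.6 = 44.33·Km + 93.1, so (345.7 − 44.33)·Km = 93.1 − 18.6.
Km = 74.50/301.4 = 0.247 μM; then Vmax = 18.6(0.247+0.0538)/0.0538 = 104 nmol·min⁻¹.

104 nmol·min⁻¹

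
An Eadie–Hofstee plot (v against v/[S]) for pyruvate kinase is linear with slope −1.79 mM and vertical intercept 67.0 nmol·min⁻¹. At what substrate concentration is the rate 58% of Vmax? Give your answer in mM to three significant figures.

2.47 mM

The Eadie–Hofstee slope gives Km = 1.79 mM (slope = −Km).
v/Vmax = [S]/(Km+[S]) = 0.58 ⇒ [S] = Km·0.58/(1−0.58) = 1.79 × 1.381 = 2.47 mM.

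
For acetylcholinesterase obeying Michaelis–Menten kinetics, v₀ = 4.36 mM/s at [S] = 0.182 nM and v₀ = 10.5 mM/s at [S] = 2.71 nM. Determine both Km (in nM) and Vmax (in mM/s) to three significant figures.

Km = 0.306 nM; Vmax = 11.7 mM/s

In reciprocal form, 1/v = (Km/Vmax)·(1/[S]) + 1/Vmax. The two points give (1/[S], 1/v) = (5.495, 0.2294) and (0.3690, 0.09524).
Slope = (0.2294 − 0.09524)/(5.495 − 0.3690) = 0.02617; intercept = 0.2294 − 0.02617×5.495 = 0.08558.
Vmax = 1/intercept = 11.7 mM/s; Km = slope × Vmax = 0.02617 × 11.7 = 0.306 nM.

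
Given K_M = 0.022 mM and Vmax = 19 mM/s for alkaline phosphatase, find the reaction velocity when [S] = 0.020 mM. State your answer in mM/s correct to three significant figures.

v = Vmax·[S]/(Km + [S]) = 19 × 0.020 / (0.022 + 0.020)
  = 0.3800 / 0.04200 = 9.05 mM/s.

9.05 mM/s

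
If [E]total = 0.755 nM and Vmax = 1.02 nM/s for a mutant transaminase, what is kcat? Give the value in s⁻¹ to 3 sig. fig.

1.35 s⁻¹

kcat = Vmax/[E]total = 1.02 nM/s / 0.755 nM = 1.35 s⁻¹.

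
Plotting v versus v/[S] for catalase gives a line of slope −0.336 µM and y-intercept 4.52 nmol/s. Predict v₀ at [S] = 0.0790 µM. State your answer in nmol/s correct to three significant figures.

0.860 nmol/s

In the Eadie–Hofstee form v = Vmax − Km·(v/[S]), the slope is −Km and the intercept is Vmax, so Km = 0.336 µM and Vmax = 4.52 nmol/s.
v = 4.52 × 0.0790/(0.336 + 0.0790) = 0.860 nmol/s.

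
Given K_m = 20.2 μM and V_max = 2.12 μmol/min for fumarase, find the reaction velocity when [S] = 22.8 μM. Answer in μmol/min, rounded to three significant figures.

1.12 μmol/min

[S]/(Km+[S]) = 22.8/43.00 = 0.5302, the fractional saturation.
v = 0.5302 × Vmax = 0.5302 × 2.12 = 1.12 μmol/min.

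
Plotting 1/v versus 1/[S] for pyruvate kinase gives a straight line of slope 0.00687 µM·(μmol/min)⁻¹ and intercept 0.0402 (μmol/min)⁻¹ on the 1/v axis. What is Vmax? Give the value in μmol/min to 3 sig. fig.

24.9 μmol/min

The y-intercept of a Lineweaver–Burk plot equals 1/Vmax, so Vmax = 1/0.0402 = 24.9 μmol/min.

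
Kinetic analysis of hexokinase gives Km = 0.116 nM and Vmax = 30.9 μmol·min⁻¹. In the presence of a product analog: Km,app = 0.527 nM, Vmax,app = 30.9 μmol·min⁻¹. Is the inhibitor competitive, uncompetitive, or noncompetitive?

competitive

Km increases (0.116 → 0.527 nM) while Vmax is unchanged — the hallmark of competitive inhibition.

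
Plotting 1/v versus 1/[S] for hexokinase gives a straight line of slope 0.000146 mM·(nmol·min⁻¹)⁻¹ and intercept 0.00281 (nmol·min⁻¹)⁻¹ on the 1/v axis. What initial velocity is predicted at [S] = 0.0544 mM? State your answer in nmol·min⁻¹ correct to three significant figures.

182 nmol·min⁻¹

The y-intercept is 1/Vmax, so Vmax = 1/0.00281 = 356 nmol·min⁻¹.
The slope is Km/Vmax, so Km = 0.000146 × 356 = 0.0520 mM.
Then v = 356 × 0.0544/(0.0520 + 0.0544) = 182 nmol·min⁻¹.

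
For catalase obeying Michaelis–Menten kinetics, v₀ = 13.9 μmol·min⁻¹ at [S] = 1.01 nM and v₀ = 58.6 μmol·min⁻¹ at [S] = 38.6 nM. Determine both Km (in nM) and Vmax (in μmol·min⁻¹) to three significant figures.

Km = 3.65 nM; Vmax = 64.1 μmol·min⁻¹

From v = Vmax[S]/(Km+[S]), each point gives Vmax = v(Km+[S])/[S].
Equating: 13.9(Km+1.01)/1.01 = 58.6(Km+38.6)/38.6.
13.76·Km + 13.9 = 1.518·Km + 58.6, so (13.76 − 1.518)·Km = 58.6 − 13.9.
Km = 44.70/12.24 = 3.65 nM; then Vmax = 13.9(3.65+1.01)/1.01 = 64.1 μmol·min⁻¹.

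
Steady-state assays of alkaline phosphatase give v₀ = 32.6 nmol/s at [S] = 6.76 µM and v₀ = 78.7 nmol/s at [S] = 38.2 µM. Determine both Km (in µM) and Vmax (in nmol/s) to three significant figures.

From v = Vmax[S]/(Km+[S]), each point gives Vmax = v(Km+[S])/[S].
Equating: 32.6(Km+6.76)/6.76 = 78.7(Km+38.2)/38.2.
4.822·Km + 32.6 = 2.060·Km + 78.7, so (4.822 − 2.060)·Km = 78.7 − 32.6.
Km = 46.10/2.762 = 16.7 µM; then Vmax = 32.6(16.7+6.76)/6.76 = 113 nmol/s.

Km = 16.7 µM; Vmax = 113 nmol/s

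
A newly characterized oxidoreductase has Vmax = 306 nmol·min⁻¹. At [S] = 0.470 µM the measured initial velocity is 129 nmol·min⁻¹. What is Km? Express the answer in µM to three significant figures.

0.645 µM

From v = Vmax[S]/(Km+[S]), Km = [S](Vmax − v)/v.
Km = 0.470 × (306 − 129) / 129 = 83.19/129 = 0.645 µM.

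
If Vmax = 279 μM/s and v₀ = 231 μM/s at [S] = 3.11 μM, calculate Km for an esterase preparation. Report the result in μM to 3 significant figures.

From v = Vmax[S]/(Km+[S]), Km = [S](Vmax − v)/v.
Km = 3.11 × (279 − 231) / 231 = 149.3/231 = 0.646 μM.

0.646 μM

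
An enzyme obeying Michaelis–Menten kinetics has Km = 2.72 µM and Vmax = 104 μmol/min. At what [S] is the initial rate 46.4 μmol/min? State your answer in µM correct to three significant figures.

Rearranging v = Vmax[S]/(Km+[S]) gives [S] = Km·v/(Vmax − v).
[S] = 2.72 × 46.4 / (104 − 46.4) = 126.2/57.60 = 2.19 µM.

2.19 µM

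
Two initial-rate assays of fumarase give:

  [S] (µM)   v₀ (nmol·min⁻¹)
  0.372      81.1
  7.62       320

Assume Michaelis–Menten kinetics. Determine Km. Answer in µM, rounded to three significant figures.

In reciprocal form, 1/v = (Km/Vmax)·(1/[S]) + 1/Vmax. The two points give (1/[S], 1/v) = (2.688, 0.01233) and (0.1312, 0.003125).
Slope = (0.01233 − 0.003125)/(2.688 − 0.1312) = 0.003600; intercept = 0.01233 − 0.003600×2.688 = 0.002653.
Vmax = 1/intercept = 377 nmol·min⁻¹; Km = slope × Vmax = 0.003600 × 377 = 1.36 µM.

1.36 µM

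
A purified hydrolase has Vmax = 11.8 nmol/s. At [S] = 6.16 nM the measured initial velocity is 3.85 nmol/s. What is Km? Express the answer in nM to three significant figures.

From v = Vmax[S]/(Km+[S]), Km = [S](Vmax − v)/v.
Km = 6.16 × (11.8 − 3.85) / 3.85 = 48.97/3.85 = 12.7 nM.

12.7 nM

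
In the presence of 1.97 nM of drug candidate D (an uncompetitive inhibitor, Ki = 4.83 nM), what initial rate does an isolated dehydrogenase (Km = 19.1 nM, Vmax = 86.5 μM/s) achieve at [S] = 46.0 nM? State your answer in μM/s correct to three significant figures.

47.4 μM/s

With α = 1 + [I]/Ki = 1 + 1.97/4.83 = 1.408, the uncompetitive rate law is v = (Vmax/α)·[S] / (Km/α + [S]).
v = (86.5/1.408)×46.0 / (19.1/1.408 + 46.0) = 2826/59.57 = 47.4 μM/s.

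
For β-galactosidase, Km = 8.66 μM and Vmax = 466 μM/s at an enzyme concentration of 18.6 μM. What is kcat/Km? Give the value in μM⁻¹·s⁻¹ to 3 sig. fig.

2.89 μM⁻¹·s⁻¹

kcat = Vmax/[E]total = 466/18.6 = 25.1 s⁻¹.
kcat/Km = 25.1/8.66 = 2.89 μM⁻¹·s⁻¹.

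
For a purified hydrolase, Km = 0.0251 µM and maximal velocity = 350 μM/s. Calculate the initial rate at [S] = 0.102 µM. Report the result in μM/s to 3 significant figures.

281 μM/s

v = Vmax·[S]/(Km + [S]) = 350 × 0.102 / (0.0251 + 0.102)
  = 35.70 / 0.1271 = 281 μM/s.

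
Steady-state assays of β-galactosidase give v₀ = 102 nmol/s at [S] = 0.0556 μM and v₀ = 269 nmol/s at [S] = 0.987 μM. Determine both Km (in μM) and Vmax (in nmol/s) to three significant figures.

Km = 0.107 μM; Vmax = 298 nmol/s

In reciprocal form, 1/v = (Km/Vmax)·(1/[S]) + 1/Vmax. The two points give (1/[S], 1/v) = (17.99, 0.009804) and (1.013, 0.003717).
Slope = (0.009804 − 0.003717)/(17.99 − 1.013) = 0.0003586; intercept = 0.009804 − 0.0003586×17.99 = 0.003354.
Vmax = 1/intercept = 298 nmol/s; Km = slope × Vmax = 0.0003586 × 298 = 0.107 μM.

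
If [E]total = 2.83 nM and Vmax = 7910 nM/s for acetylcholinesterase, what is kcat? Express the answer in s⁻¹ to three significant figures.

kcat = Vmax/[E]total = 7910 nM/s / 2.83 nM = 2800 s⁻¹.

2800 s⁻¹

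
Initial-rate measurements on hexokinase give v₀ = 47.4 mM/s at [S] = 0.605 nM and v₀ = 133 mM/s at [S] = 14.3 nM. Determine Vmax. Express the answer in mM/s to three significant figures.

145 mM/s

From v = Vmax[S]/(Km+[S]), each point gives Vmax = v(Km+[S])/[S].
Equating: 47.4(Km+0.605)/0.605 = 133(Km+14.3)/14.3.
78.35·Km + 47.4 = 9.301·Km + 133, so (78.35 − 9.301)·Km = 133 − 47.4.
Km = 85.60/69.05 = 1.24 nM; then Vmax = 47.4(1.24+0.605)/0.605 = 145 mM/s.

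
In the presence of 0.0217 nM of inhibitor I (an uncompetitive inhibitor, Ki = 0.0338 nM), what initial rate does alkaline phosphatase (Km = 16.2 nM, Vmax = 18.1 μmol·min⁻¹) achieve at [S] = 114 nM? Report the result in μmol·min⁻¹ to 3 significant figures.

10.1 μmol·min⁻¹

α = 1 + [I]/Ki = 1 + 0.0217/0.0338 = 1.642.
For an uncompetitive inhibitor, both parameters are divided by α, giving Vmax/α and Km/α: Km,app = 9.87 nM, Vmax,app = 11.0 μmol·min⁻¹.
v = Vmax,app·[S]/(Km,app + [S]) = 11.0 × 114/(9.87 + 114) = 10.1 μmol·min⁻¹.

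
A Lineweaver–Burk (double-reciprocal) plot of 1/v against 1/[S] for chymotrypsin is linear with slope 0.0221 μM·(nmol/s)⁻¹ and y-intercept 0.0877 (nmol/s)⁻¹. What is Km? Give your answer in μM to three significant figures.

0.252 μM

y-intercept = 1/Vmax ⇒ Vmax = 11.4 nmol/s; slope = Km/Vmax ⇒ Km = slope × Vmax.
Km = 0.0221 × 11.4 = 0.252 μM.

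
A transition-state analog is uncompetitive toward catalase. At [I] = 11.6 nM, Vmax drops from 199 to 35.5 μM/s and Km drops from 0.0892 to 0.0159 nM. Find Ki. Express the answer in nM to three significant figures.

2.52 nM

Uncompetitive: Vmax,app = Vmax/α (and Km,app = Km/α) with α = 1 + [I]/Ki.
α = Vmax/Vmax,app = 199/35.5 = 5.606.
Since α = 1 + [I]/Ki, [I]/Ki = 5.606 − 1 = 4.606 and Ki = 11.6/4.606 = 2.52 nM.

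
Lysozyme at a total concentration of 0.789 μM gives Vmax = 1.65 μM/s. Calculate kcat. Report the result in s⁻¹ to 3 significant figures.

2.09 s⁻¹

kcat = Vmax/[E]total = 1.65 μM/s / 0.789 μM = 2.09 s⁻¹.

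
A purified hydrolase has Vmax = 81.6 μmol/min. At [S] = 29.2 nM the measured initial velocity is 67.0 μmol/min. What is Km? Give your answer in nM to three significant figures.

6.36 nM

v/Vmax = 67.0/81.6 = 0.8211 = [S]/(Km+[S]).
So Km + [S] = [S]/0.8211 = 35.56 nM, giving Km = 35.56 − 29.2 = 6.36 nM.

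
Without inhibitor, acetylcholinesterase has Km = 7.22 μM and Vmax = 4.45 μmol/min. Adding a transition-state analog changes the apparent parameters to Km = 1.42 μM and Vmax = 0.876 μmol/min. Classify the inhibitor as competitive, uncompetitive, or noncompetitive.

uncompetitive

Both Km and Vmax decrease by the same factor (~5.08-fold) — characteristic of uncompetitive inhibition.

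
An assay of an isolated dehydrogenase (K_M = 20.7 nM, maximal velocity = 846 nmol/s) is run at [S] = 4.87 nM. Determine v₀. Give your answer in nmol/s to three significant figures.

161 nmol/s

[S]/(Km+[S]) = 4.87/25.57 = 0.1905, the fractional saturation.
v = 0.1905 × Vmax = 0.1905 × 846 = 161 nmol/s.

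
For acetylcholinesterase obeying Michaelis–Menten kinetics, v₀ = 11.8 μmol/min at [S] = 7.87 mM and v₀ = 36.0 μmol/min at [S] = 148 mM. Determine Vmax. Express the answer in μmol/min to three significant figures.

40.7 μmol/min

From v = Vmax[S]/(Km+[S]), each point gives Vmax = v(Km+[S])/[S].
Equating: 11.8(Km+7.87)/7.87 = 36.0(Km+148)/148.
1.499·Km + 11.8 = 0.2432·Km + 36.0, so (1.499 − 0.2432)·Km = 36.0 − 11.8.
Km = 24.20/1.256 = 19.3 mM; then Vmax = 11.8(19.3+7.87)/7.87 = 40.7 μmol/min.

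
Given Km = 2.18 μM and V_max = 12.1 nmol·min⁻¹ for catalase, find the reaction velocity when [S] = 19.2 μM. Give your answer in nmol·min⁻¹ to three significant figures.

10.9 nmol·min⁻¹

[S]/(Km+[S]) = 19.2/21.38 = 0.8980, the fractional saturation.
v = 0.8980 × Vmax = 0.8980 × 12.1 = 10.9 nmol·min⁻¹.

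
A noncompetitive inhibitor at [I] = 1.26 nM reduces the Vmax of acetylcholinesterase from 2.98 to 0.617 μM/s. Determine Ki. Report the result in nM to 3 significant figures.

Noncompetitive: Vmax,app = Vmax/α with α = 1 + [I]/Ki.
α = Vmax/Vmax,app = 2.98/0.617 = 4.830.
Ki = [I]/(α − 1) = 1.26/3.830 = 0.329 nM.

0.329 nM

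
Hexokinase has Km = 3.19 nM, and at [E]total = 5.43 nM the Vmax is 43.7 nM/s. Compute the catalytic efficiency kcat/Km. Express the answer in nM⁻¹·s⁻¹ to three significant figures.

2.52 nM⁻¹·s⁻¹

kcat = Vmax/[E]total = 43.7/5.43 = 8.05 s⁻¹.
kcat/Km = 8.05/3.19 = 2.52 nM⁻¹·s⁻¹.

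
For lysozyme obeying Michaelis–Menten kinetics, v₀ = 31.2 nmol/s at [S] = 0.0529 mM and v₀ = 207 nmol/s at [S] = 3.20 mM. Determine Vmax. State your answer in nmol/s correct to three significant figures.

229 nmol/s

From v = Vmax[S]/(Km+[S]), each point gives Vmax = v(Km+[S])/[S].
Equating: 31.2(Km+0.0529)/0.0529 = 207(Km+3.20)/3.20.
589.8·Km + 31.2 = 64.69·Km + 207, so (589.8 − 64.69)·Km = 207 − 31.2.
Km = 175.8/525.1 = 0.335 mM; then Vmax = 31.2(0.335+0.0529)/0.0529 = 229 nmol/s.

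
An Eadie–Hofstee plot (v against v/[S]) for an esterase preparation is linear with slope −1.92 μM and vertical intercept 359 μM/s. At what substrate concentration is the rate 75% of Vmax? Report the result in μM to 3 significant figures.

The Eadie–Hofstee slope gives Km = 1.92 μM (slope = −Km).
v/Vmax = [S]/(Km+[S]) = 0.75 ⇒ [S] = Km·0.75/(1−0.75) = 1.92 × 3.000 = 5.76 μM.

5.76 μM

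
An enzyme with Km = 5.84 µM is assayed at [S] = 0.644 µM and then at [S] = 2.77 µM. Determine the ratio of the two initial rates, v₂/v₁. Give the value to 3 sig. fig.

3.24

Since Vmax cancels, v₂/v₁ = [S]₂(Km+[S]₁) / [S]₁(Km+[S]₂).
= 2.77×(5.84+0.644) / (0.644×(5.84+2.77)) = 17.96/5.545 = 3.24.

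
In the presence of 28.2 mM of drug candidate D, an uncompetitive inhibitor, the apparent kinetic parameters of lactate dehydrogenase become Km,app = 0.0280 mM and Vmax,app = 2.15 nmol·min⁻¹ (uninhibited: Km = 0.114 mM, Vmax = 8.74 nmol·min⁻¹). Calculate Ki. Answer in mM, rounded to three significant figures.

9.20 mM

Uncompetitive: Vmax,app = Vmax/α (and Km,app = Km/α) with α = 1 + [I]/Ki.
α = Vmax/Vmax,app = 8.74/2.15 = 4.065.
Since α = 1 + [I]/Ki, [I]/Ki = 4.065 − 1 = 3.065 and Ki = 28.2/3.065 = 9.20 mM.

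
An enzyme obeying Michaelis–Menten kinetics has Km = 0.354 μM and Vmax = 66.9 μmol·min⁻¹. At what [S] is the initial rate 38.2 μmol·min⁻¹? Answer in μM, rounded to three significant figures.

Rearranging v = Vmax[S]/(Km+[S]) gives [S] = Km·v/(Vmax − v).
[S] = 0.354 × 38.2 / (66.9 − 38.2) = 13.52/28.70 = 0.471 μM.

0.471 μM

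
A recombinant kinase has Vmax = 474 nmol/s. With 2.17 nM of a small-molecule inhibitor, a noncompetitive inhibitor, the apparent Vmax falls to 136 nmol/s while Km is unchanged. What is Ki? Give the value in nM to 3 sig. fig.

0.873 nM

Noncompetitive: Vmax,app = Vmax/α with α = 1 + [I]/Ki.
α = Vmax/Vmax,app = 474/136 = 3.485.
Since α = 1 + [I]/Ki, [I]/Ki = 3.485 − 1 = 2.485 and Ki = 2.17/2.485 = 0.873 nM.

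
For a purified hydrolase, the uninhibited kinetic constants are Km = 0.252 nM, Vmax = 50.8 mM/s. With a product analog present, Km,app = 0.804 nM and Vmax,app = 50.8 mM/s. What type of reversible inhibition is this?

competitive

Km increases (0.252 → 0.804 nM) while Vmax is unchanged — the hallmark of competitive inhibition.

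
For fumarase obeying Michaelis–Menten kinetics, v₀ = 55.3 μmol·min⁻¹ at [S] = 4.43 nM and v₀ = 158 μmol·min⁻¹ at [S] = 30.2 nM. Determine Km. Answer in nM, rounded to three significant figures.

In reciprocal form, 1/v = (Km/Vmax)·(1/[S]) + 1/Vmax. The two points give (1/[S], 1/v) = (0.2257, 0.01808) and (0.03311, 0.006329).
Slope = (0.01808 − 0.006329)/(0.2257 − 0.03311) = 0.06102; intercept = 0.01808 − 0.06102×0.2257 = 0.004309.
Vmax = 1/intercept = 232 μmol·min⁻¹; Km = slope × Vmax = 0.06102 × 232 = 14.2 nM.

14.2 nM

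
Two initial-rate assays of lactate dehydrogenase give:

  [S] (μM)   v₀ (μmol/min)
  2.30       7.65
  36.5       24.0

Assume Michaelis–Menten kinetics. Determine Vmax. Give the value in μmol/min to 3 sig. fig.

28.0 μmol/min

From v = Vmax[S]/(Km+[S]), each point gives Vmax = v(Km+[S])/[S].
Equating: 7.65(Km+2.30)/2.30 = 24.0(Km+36.5)/36.5.
3.326·Km + 7.65 = 0.6575·Km + 24.0, so (3.326 − 0.6575)·Km = 24.0 − 7.65.
Km = 16.35/2.669 = 6.13 μM; then Vmax = 7.65(6.13+2.30)/2.30 = 28.0 μmol/min.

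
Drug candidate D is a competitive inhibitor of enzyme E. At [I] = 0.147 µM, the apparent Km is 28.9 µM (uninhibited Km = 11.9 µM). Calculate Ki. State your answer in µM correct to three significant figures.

Competitive: Km,app = α·Km with α = 1 + [I]/Ki.
α = Km,app/Km = 28.9/11.9 = 2.429.
Since α = 1 + [I]/Ki, [I]/Ki = 2.429 − 1 = 1.429 and Ki = 0.147/1.429 = 0.103 µM.

0.103 µM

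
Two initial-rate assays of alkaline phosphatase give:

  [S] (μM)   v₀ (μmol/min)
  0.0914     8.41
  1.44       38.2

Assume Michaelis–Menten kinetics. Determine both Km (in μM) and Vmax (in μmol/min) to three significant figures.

Km = 0.455 μM; Vmax = 50.3 μmol/min

From v = Vmax[S]/(Km+[S]), each point gives Vmax = v(Km+[S])/[S].
Equating: 8.41(Km+0.0914)/0.0914 = 38.2(Km+1.44)/1.44.
92.01·Km + 8.41 = 26.53·Km + 38.2, so (92.01 − 26.53)·Km = 38.2 − 8.41.
Km = 29.79/65.49 = 0.455 μM; then Vmax = 8.41(0.455+0.0914)/0.0914 = 50.3 μmol/min.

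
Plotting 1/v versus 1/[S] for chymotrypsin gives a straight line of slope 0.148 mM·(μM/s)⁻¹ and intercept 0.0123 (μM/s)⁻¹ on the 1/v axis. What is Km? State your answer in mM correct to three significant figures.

12.0 mM

y-intercept = 1/Vmax ⇒ Vmax = 81.3 μM/s; slope = Km/Vmax ⇒ Km = slope × Vmax.
Km = 0.148 × 81.3 = 12.0 mM.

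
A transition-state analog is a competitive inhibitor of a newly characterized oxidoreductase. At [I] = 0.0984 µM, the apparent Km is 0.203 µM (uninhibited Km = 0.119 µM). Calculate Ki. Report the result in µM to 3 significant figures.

Competitive: Km,app = α·Km with α = 1 + [I]/Ki.
α = Km,app/Km = 0.203/0.119 = 1.706.
Since α = 1 + [I]/Ki, [I]/Ki = 1.706 − 1 = 0.7059 and Ki = 0.0984/0.7059 = 0.139 µM.

0.139 µM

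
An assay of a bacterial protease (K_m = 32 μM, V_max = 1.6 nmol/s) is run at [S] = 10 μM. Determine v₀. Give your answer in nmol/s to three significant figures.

0.381 nmol/s

[S]/(Km+[S]) = 10/42.00 = 0.2381, the fractional saturation.
v = 0.2381 × Vmax = 0.2381 × 1.6 = 0.381 nmol/s.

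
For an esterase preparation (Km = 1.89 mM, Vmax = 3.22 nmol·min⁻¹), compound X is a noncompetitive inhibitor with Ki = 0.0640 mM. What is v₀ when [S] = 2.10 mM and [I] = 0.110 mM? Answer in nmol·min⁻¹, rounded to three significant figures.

α = 1 + [I]/Ki = 1 + 0.110/0.0640 = 2.719.
For a noncompetitive inhibitor, Vmax is reduced to Vmax/α while Km is unchanged: Km,app = 1.89 mM, Vmax,app = 1.18 nmol·min⁻¹.
v = Vmax,app·[S]/(Km,app + [S]) = 1.18 × 2.10/(1.89 + 2.10) = 0.623 nmol·min⁻¹.

0.623 nmol·min⁻¹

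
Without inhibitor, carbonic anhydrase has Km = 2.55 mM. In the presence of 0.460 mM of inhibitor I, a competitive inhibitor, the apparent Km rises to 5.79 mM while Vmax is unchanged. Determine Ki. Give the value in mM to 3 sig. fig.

0.362 mM

Competitive: Km,app = α·Km with α = 1 + [I]/Ki.
α = Km,app/Km = 5.79/2.55 = 2.271.
Ki = [I]/(α − 1) = 0.460/1.271 = 0.362 mM.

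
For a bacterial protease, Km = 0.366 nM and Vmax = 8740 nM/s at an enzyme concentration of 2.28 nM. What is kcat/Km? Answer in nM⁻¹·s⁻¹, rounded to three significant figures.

kcat = Vmax/[E]total = 8740/2.28 = 3830 s⁻¹.
kcat/Km = 3830/0.366 = 10500 nM⁻¹·s⁻¹.

10500 nM⁻¹·s⁻¹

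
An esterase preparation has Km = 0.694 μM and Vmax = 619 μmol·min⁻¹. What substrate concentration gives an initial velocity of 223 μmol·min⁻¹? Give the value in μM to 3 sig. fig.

0.391 μM

Rearranging v = Vmax[S]/(Km+[S]) gives [S] = Km·v/(Vmax − v).
[S] = 0.694 × 223 / (619 − 223) = 154.8/396.0 = 0.391 μM.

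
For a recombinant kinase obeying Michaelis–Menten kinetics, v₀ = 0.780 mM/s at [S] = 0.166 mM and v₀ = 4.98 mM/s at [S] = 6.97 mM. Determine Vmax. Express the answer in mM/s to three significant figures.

From v = Vmax[S]/(Km+[S]), each point gives Vmax = v(Km+[S])/[S].
Equating: 0.780(Km+0.166)/0.166 = 4.98(Km+6.97)/6.97.
4.699·Km + 0.780 = 0.7145·Km + 4.98, so (4.699 − 0.7145)·Km = 4.98 − 0.780.
Km = 4.200/3.984 = 1.05 mM; then Vmax = 0.780(1.05+0.166)/0.166 = 5.73 mM/s.

5.73 mM/s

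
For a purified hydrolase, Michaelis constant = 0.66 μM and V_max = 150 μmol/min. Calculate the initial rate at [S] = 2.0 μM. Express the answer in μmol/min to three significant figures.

113 μmol/min

[S]/(Km+[S]) = 2.0/2.660 = 0.7519, the fractional saturation.
v = 0.7519 × Vmax = 0.7519 × 150 = 113 μmol/min.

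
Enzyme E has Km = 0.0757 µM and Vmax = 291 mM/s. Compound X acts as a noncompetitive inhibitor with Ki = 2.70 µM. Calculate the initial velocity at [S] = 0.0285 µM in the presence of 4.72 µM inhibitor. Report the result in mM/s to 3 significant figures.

29.0 mM/s

α = 1 + [I]/Ki = 1 + 4.72/2.70 = 2.748.
For a noncompetitive inhibitor, Vmax is reduced to Vmax/α while Km is unchanged: Km,app = 0.0757 µM, Vmax,app = 106 mM/s.
v = Vmax,app·[S]/(Km,app + [S]) = 106 × 0.0285/(0.0757 + 0.0285) = 29.0 mM/s.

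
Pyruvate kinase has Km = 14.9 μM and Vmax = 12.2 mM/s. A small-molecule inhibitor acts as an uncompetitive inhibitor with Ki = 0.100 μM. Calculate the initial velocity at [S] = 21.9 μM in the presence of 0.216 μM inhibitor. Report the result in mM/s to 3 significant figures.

With α = 1 + [I]/Ki = 1 + 0.216/0.100 = 3.160, the uncompetitive rate law is v = (Vmax/α)·[S] / (Km/α + [S]).
v = (12.2/3.160)×21.9 / (14.9/3.160 + 21.9) = 84.55/26.62 = 3.18 mM/s.

3.18 mM/s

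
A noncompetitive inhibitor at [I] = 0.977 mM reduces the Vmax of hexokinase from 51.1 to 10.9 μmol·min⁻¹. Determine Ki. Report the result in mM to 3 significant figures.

0.265 mM

Noncompetitive: Vmax,app = Vmax/α with α = 1 + [I]/Ki.
α = Vmax/Vmax,app = 51.1/10.9 = 4.688.
Ki = [I]/(α − 1) = 0.977/3.688 = 0.265 mM.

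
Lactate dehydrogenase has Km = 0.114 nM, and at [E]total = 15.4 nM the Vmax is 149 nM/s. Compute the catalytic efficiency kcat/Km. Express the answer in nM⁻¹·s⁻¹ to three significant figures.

kcat = Vmax/[E]total = 149/15.4 = 9.68 s⁻¹.
kcat/Km = 9.68/0.114 = 84.9 nM⁻¹·s⁻¹.

84.9 nM⁻¹·s⁻¹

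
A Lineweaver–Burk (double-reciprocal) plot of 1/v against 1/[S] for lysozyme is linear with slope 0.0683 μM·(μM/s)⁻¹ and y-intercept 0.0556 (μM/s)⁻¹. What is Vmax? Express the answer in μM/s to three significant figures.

18.0 μM/s

The y-intercept of a Lineweaver–Burk plot equals 1/Vmax, so Vmax = 1/0.0556 = 18.0 μM/s.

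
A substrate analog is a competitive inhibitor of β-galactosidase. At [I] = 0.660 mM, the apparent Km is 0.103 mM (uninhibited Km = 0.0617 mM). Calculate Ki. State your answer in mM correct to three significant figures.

Competitive: Km,app = α·Km with α = 1 + [I]/Ki.
α = Km,app/Km = 0.103/0.0617 = 1.669.
Since α = 1 + [I]/Ki, [I]/Ki = 1.669 − 1 = 0.6694 and Ki = 0.660/0.6694 = 0.986 mM.

0.986 mM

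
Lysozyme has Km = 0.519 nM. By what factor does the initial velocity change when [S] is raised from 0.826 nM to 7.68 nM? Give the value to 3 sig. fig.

1.53

The fractional saturations are [S]/(Km+[S]) = 0.826/1.345 = 0.6141 and 7.68/8.199 = 0.9367.
v₂/v₁ is just their ratio: 0.9367/0.6141 = 1.53.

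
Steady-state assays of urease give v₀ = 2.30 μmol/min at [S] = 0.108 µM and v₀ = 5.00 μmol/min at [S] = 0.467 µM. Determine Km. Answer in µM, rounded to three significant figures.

0.255 µM

In reciprocal form, 1/v = (Km/Vmax)·(1/[S]) + 1/Vmax. The two points give (1/[S], 1/v) = (9.259, 0.4348) and (2.141, 0.2000).
Slope = (0.4348 − 0.2000)/(9.259 − 2.141) = 0.03298; intercept = 0.4348 − 0.03298×9.259 = 0.1294.
Vmax = 1/intercept = 7.73 μmol/min; Km = slope × Vmax = 0.03298 × 7.73 = 0.255 µM.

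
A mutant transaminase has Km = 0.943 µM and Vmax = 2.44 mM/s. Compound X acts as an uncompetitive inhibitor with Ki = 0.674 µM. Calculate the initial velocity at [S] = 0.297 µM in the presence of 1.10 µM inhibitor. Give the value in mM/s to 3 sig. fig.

With α = 1 + [I]/Ki = 1 + 1.10/0.674 = 2.632, the uncompetitive rate law is v = (Vmax/α)·[S] / (Km/α + [S]).
v = (2.44/2.632)×0.297 / (0.943/2.632 + 0.297) = 0.2753/0.6553 = 0.420 mM/s.

0.420 mM/s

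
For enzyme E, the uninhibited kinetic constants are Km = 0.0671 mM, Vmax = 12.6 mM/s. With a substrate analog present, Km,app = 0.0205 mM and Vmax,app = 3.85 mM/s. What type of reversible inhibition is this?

Both Km and Vmax decrease by the same factor (~3.27-fold) — characteristic of uncompetitive inhibition.

uncompetitive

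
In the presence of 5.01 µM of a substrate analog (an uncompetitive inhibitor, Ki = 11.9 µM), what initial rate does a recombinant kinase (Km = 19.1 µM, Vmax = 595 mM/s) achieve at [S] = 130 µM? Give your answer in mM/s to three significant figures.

α = 1 + [I]/Ki = 1 + 5.01/11.9 = 1.421.
For an uncompetitive inhibitor, both parameters are divided by α, giving Vmax/α and Km/α: Km,app = 13.4 µM, Vmax,app = 419 mM/s.
v = Vmax,app·[S]/(Km,app + [S]) = 419 × 130/(13.4 + 130) = 379 mM/s.

379 mM/s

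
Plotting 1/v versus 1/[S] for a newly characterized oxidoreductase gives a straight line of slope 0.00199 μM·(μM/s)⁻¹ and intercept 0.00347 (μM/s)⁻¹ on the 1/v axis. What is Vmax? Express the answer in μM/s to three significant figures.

288 μM/s

The y-intercept of a Lineweaver–Burk plot equals 1/Vmax, so Vmax = 1/0.00347 = 288 μM/s.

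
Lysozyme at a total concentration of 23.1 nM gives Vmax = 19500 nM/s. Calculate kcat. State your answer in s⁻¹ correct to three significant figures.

844 s⁻¹

kcat = Vmax/[E]total = 19500 nM/s / 23.1 nM = 844 s⁻¹.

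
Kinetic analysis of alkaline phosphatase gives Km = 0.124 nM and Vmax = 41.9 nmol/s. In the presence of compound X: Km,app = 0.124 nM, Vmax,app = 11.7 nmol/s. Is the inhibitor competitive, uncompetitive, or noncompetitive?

Vmax decreases (41.9 → 11.7 nmol/s) while Km is unchanged — pure noncompetitive inhibition.

noncompetitive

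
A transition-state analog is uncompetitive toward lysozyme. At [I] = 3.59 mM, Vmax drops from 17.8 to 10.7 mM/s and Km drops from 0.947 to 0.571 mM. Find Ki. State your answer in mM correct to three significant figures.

Uncompetitive: Vmax,app = Vmax/α (and Km,app = Km/α) with α = 1 + [I]/Ki.
α = Vmax/Vmax,app = 17.8/10.7 = 1.664.
Since α = 1 + [I]/Ki, [I]/Ki = 1.664 − 1 = 0.6636 and Ki = 3.59/0.6636 = 5.41 mM.

5.41 mM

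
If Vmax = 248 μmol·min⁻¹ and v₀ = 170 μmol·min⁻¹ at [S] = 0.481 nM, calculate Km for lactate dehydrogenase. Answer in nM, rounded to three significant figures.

0.221 nM

From v = Vmax[S]/(Km+[S]), Km = [S](Vmax − v)/v.
Km = 0.481 × (248 − 170) / 170 = 37.52/170 = 0.221 nM.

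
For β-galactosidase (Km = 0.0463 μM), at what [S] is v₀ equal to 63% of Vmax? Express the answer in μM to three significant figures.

0.0788 μM

v/Vmax = [S]/(Km+[S]) = 0.63, so [S] = Km·0.63/(1 − 0.63) = 0.0463 × 1.703.
[S] = 0.0788 μM.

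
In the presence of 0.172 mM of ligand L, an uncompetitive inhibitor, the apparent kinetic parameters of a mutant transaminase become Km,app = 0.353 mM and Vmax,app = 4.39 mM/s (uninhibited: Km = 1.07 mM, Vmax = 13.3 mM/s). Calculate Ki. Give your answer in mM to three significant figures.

0.0847 mM

Uncompetitive: Vmax,app = Vmax/α (and Km,app = Km/α) with α = 1 + [I]/Ki.
α = Vmax/Vmax,app = 13.3/4.39 = 3.030.
Since α = 1 + [I]/Ki, [I]/Ki = 3.030 − 1 = 2.030 and Ki = 0.172/2.030 = 0.0847 mM.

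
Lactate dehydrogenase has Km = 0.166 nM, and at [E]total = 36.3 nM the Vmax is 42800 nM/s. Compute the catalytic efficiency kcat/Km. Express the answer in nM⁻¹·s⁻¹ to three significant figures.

kcat = Vmax/[E]total = 42800/36.3 = 1180 s⁻¹.
kcat/Km = 1180/0.166 = 7100 nM⁻¹·s⁻¹.

7100 nM⁻¹·s⁻¹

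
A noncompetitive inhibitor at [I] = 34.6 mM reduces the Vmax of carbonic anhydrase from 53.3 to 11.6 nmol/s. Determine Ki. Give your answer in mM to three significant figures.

Noncompetitive: Vmax,app = Vmax/α with α = 1 + [I]/Ki.
α = Vmax/Vmax,app = 53.3/11.6 = 4.595.
Ki = [I]/(α − 1) = 34.6/3.595 = 9.62 mM.

9.62 mM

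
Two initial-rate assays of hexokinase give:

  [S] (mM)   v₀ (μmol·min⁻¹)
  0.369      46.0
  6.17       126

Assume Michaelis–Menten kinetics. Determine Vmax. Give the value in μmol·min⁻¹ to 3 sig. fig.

From v = Vmax[S]/(Km+[S]), each point gives Vmax = v(Km+[S])/[S].
Equating: 46.0(Km+0.369)/0.369 = 126(Km+6.17)/6.17.
124.7·Km + 46.0 = 20.42·Km + 126, so (124.7 − 20.42)·Km = 126 − 46.0.
Km = 80.00/104.2 = 0.767 mM; then Vmax = 46.0(0.767+0.369)/0.369 = 142 μmol·min⁻¹.

142 μmol·min⁻¹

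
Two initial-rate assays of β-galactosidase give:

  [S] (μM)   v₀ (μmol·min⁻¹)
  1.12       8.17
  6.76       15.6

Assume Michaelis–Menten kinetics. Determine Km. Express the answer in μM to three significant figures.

1.49 μM

From v = Vmax[S]/(Km+[S]), each point gives Vmax = v(Km+[S])/[S].
Equating: 8.17(Km+1.12)/1.12 = 15.6(Km+6.76)/6.76.
7.295·Km + 8.17 = 2.308·Km + 15.6, so (7.295 − 2.308)·Km = 15.6 − 8.17.
Km = 7.430/4.987 = 1.49 μM; then Vmax = 8.17(1.49+1.12)/1.12 = 19.0 μmol·min⁻¹.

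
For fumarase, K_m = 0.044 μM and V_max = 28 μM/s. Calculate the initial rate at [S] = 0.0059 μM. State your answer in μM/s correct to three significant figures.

3.31 μM/s

[S]/(Km+[S]) = 0.0059/0.04990 = 0.1182, the fractional saturation.
v = 0.1182 × Vmax = 0.1182 × 28 = 3.31 μM/s.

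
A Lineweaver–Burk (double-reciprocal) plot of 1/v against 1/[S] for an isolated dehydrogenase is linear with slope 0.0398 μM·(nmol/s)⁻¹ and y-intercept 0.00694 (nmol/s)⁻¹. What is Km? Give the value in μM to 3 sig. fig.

5.73 μM

y-intercept = 1/Vmax ⇒ Vmax = 144 nmol/s; slope = Km/Vmax ⇒ Km = slope × Vmax.
Km = 0.0398 × 144 = 5.73 μM.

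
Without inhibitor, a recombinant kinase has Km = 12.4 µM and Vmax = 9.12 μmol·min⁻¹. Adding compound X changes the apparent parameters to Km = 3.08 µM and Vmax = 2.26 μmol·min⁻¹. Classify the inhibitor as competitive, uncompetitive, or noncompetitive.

Both Km and Vmax decrease by the same factor (~4.03-fold) — characteristic of uncompetitive inhibition.

uncompetitive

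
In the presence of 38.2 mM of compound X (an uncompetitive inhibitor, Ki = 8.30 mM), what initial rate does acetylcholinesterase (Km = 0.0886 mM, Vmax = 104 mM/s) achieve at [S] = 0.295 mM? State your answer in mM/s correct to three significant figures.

17.6 mM/s

With α = 1 + [I]/Ki = 1 + 38.2/8.30 = 5.602, the uncompetitive rate law is v = (Vmax/α)·[S] / (Km/α + [S]).
v = (104/5.602)×0.295 / (0.0886/5.602 + 0.295) = 5.476/0.3108 = 17.6 mM/s.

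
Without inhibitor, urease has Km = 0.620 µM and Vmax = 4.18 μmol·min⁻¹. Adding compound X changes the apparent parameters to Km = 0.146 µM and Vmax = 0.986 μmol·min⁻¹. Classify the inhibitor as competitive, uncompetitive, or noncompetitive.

uncompetitive

Both Km and Vmax decrease by the same factor (~4.24-fold) — characteristic of uncompetitive inhibition.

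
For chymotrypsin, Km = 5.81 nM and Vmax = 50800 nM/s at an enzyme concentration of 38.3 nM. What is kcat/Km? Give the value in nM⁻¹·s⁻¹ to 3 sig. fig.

228 nM⁻¹·s⁻¹

kcat = Vmax/[E]total = 50800/38.3 = 1330 s⁻¹.
kcat/Km = 1330/5.81 = 228 nM⁻¹·s⁻¹.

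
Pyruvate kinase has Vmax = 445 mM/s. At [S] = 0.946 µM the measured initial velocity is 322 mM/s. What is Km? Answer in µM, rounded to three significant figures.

0.361 µM

v/Vmax = 322/445 = 0.7236 = [S]/(Km+[S]).
So Km + [S] = [S]/0.7236 = 1.307 µM, giving Km = 1.307 − 0.946 = 0.361 µM.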